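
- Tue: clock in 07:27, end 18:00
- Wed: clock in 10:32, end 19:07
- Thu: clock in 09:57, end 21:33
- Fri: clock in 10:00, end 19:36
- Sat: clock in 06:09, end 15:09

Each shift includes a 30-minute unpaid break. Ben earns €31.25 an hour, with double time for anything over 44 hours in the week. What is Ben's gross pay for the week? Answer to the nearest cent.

Tue: 07:27–18:00 = 10 h 33 min; less 30 min break → 10 h 3 min
Wed: 10:32–19:07 = 8 h 35 min; less 30 min break → 8 h 5 min
Thu: 09:57–21:33 = 11 h 36 min; less 30 min break → 11 h 6 min
Fri: 10:00–19:36 = 9 h 36 min; less 30 min break → 9 h 6 min
Sat: 06:09–15:09 = 9 h 0 min; less 30 min break → 8 h 30 min
Total worked: 46 h 50 min = 2810 min.
Regular 44 h 0 min = 2640 min at €31.25/h; overtime 2 h 50 min = 170 min at €62.50/h.
Pay = (2640 × €31.25 + 170 × €62.50) ÷ 60 = €1552.08.

€1552.08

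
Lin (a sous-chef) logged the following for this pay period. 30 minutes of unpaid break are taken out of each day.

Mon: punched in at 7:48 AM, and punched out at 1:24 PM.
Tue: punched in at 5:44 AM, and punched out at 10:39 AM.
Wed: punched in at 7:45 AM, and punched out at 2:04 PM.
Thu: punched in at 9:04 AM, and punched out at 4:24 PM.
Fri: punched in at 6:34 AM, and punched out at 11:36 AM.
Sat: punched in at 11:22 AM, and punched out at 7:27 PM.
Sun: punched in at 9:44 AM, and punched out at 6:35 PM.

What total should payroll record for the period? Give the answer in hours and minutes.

42 h 38 min

Mon: 7:48 AM–1:24 PM = 5 h 36 min; less 30 min break → 5 h 6 min
Tue: 5:44 AM–10:39 AM = 4 h 55 min; less 30 min break → 4 h 25 min
Wed: 7:45 AM–2:04 PM = 6 h 19 min; less 30 min break → 5 h 49 min
Thu: 9:04 AM–4:24 PM = 7 h 20 min; less 30 min break → 6 h 50 min
Fri: 6:34 AM–11:36 AM = 5 h 2 min; less 30 min break → 4 h 32 min
Sat: 11:22 AM–7:27 PM = 8 h 5 min; less 30 min break → 7 h 35 min
Sun: 9:44 AM–6:35 PM = 8 h 51 min; less 30 min break → 8 h 21 min
Total: 5 h 6 min + 4 h 25 min + 5 h 49 min + 6 h 50 min + 4 h 32 min + 7 h 35 min + 8 h 21 min = 42 h 38 min.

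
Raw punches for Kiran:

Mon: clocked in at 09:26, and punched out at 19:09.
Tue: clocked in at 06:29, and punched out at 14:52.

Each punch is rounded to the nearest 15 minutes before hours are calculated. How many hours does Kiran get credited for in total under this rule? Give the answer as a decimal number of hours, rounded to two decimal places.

Mon: in 09:26→09:30, out 19:09→19:15; 9 h 45 min
Tue: in 06:29→06:30, out 14:52→14:45; 8 h 15 min
Total credited: 18 h 0 min.

18.00 hours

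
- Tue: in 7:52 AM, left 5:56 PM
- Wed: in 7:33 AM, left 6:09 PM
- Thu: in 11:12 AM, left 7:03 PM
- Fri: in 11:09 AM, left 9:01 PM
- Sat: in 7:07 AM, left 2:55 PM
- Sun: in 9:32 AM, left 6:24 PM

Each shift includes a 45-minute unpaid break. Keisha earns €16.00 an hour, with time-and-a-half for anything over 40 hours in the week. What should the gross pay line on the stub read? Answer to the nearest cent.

Tue: 7:52 AM–5:56 PM = 10 h 4 min; less 45 min break → 9 h 19 min
Wed: 7:33 AM–6:09 PM = 10 h 36 min; less 45 min break → 9 h 51 min
Thu: 11:12 AM–7:03 PM = 7 h 51 min; less 45 min break → 7 h 6 min
Fri: 11:09 AM–9:01 PM = 9 h 52 min; less 45 min break → 9 h 7 min
Sat: 7:07 AM–2:55 PM = 7 h 48 min; less 45 min break → 7 h 3 min
Sun: 9:32 AM–6:24 PM = 8 h 52 min; less 45 min break → 8 h 7 min
Total worked: 50 h 33 min = 3033 min.
Regular 40 h 0 min = 2400 min at €16.00/h; overtime 10 h 33 min = 633 min at €24.00/h.
Pay = (2400 × €16.00 + 633 × €24.00) ÷ 60 = €893.20.

€893.20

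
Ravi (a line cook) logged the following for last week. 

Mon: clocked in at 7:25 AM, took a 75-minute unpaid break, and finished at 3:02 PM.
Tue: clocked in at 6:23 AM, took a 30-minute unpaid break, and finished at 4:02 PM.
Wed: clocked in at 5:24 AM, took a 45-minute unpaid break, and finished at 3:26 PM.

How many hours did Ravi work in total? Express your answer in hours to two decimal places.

24.80 hours

Mon: 7:25 AM–3:02 PM = 7 h 37 min; less 75 min break → 6 h 22 min
Tue: 6:23 AM–4:02 PM = 9 h 39 min; less 30 min break → 9 h 9 min
Wed: 5:24 AM–3:26 PM = 10 h 2 min; less 45 min break → 9 h 17 min
Total: 6 h 22 min + 9 h 9 min + 9 h 17 min = 24 h 48 min.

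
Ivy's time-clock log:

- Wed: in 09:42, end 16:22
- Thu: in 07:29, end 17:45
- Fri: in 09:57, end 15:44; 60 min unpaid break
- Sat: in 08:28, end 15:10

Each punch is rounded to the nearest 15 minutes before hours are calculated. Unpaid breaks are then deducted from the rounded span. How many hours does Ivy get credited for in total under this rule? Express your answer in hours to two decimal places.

Wed: in 09:42→09:45, out 16:22→16:15; 6 h 30 min
Thu: in 07:29→07:30, out 17:45→17:45; 10 h 15 min
Fri: in 09:57→10:00, out 15:44→15:45; 5 h 45 min − 60 min = 4 h 45 min
Sat: in 08:28→08:30, out 15:10→15:15; 6 h 45 min
Total credited: 28 h 15 min.

28.25 hours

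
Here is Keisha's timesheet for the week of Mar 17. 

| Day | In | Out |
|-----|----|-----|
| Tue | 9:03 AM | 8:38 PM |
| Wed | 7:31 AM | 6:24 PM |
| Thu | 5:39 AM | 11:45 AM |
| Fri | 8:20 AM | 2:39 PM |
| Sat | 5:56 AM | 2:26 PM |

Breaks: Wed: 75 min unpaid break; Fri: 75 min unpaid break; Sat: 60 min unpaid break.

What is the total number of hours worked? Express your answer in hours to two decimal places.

Tue: 9:03 AM–8:38 PM = 11 h 35 min
Wed: 7:31 AM–6:24 PM = 10 h 53 min; less 75 min break → 9 h 38 min
Thu: 5:39 AM–11:45 AM = 6 h 6 min
Fri: 8:20 AM–2:39 PM = 6 h 19 min; less 75 min break → 5 h 4 min
Sat: 5:56 AM–2:26 PM = 8 h 30 min; less 60 min break → 7 h 30 min
Total: 11 h 35 min + 9 h 38 min + 6 h 6 min + 5 h 4 min + 7 h 30 min = 39 h 53 min.

39.88 hours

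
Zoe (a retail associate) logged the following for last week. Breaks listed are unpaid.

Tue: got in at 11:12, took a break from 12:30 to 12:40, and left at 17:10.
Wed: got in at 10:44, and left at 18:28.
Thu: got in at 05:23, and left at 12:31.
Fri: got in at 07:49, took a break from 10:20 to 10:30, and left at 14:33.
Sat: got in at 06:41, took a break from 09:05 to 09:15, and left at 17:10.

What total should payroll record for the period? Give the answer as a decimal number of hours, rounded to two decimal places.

37.55 hours

Tue: 11:12–17:10 = 5 h 58 min; less 10 min break → 5 h 48 min
Wed: 10:44–18:28 = 7 h 44 min
Thu: 05:23–12:31 = 7 h 8 min
Fri: 07:49–14:33 = 6 h 44 min; less 10 min break → 6 h 34 min
Sat: 06:41–17:10 = 10 h 29 min; less 10 min break → 10 h 19 min
Total: 5 h 48 min + 7 h 44 min + 7 h 8 min + 6 h 34 min + 10 h 19 min = 37 h 33 min.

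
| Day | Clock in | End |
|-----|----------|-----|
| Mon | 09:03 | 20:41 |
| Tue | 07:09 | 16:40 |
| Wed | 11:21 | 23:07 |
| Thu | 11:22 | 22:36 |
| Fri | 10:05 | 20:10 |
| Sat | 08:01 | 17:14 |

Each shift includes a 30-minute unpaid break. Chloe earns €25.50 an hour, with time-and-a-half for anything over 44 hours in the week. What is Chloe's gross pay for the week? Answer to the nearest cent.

Mon: 09:03–20:41 = 11 h 38 min; less 30 min break → 11 h 8 min
Tue: 07:09–16:40 = 9 h 31 min; less 30 min break → 9 h 1 min
Wed: 11:21–23:07 = 11 h 46 min; less 30 min break → 11 h 16 min
Thu: 11:22–22:36 = 11 h 14 min; less 30 min break → 10 h 44 min
Fri: 10:05–20:10 = 10 h 5 min; less 30 min break → 9 h 35 min
Sat: 08:01–17:14 = 9 h 13 min; less 30 min break → 8 h 43 min
Total worked: 60 h 27 min = 3627 min.
Regular 44 h 0 min = 2640 min at €25.50/h; overtime 16 h 27 min = 987 min at €38.25/h.
Pay = (2640 × €25.50 + 987 × €38.25) ÷ 60 = €1751.21.

€1751.21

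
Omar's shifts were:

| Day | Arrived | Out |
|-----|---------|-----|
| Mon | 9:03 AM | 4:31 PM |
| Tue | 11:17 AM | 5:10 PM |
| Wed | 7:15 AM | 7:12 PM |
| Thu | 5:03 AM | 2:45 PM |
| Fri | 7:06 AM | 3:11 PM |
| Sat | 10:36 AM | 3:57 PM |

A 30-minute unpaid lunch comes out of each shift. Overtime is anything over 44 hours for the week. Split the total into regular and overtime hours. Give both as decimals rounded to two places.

Mon: 9:03 AM–4:31 PM = 7 h 28 min; less 30 min break → 6 h 58 min
Tue: 11:17 AM–5:10 PM = 5 h 53 min; less 30 min break → 5 h 23 min
Wed: 7:15 AM–7:12 PM = 11 h 57 min; less 30 min break → 11 h 27 min
Thu: 5:03 AM–2:45 PM = 9 h 42 min; less 30 min break → 9 h 12 min
Fri: 7:06 AM–3:11 PM = 8 h 5 min; less 30 min break → 7 h 35 min
Sat: 10:36 AM–3:57 PM = 5 h 21 min; less 30 min break → 4 h 51 min
Total worked: 45 h 26 min = 45.43 h.
Threshold 44 h → overtime 1 h 26 min, regular 44 h 0 min.

Regular 44.00 hours, overtime 1.43 hours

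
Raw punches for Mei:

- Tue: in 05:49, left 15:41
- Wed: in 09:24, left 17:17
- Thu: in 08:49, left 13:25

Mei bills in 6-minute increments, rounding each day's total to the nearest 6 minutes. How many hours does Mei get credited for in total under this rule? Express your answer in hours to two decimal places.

Tue: 05:49–15:41 = 9 h 52 min → rounds to 9 h 54 min
Wed: 09:24–17:17 = 7 h 53 min → rounds to 7 h 54 min
Thu: 08:49–13:25 = 4 h 36 min → rounds to 4 h 36 min
Total credited: 22 h 24 min.

22.40 hours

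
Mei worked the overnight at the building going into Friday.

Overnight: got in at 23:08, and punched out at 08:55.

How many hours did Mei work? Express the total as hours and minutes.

Overnight: 23:08 → midnight = 0 h 52 min; midnight → 08:55 = 8 h 55 min; span 9 h 47 min

9 h 47 min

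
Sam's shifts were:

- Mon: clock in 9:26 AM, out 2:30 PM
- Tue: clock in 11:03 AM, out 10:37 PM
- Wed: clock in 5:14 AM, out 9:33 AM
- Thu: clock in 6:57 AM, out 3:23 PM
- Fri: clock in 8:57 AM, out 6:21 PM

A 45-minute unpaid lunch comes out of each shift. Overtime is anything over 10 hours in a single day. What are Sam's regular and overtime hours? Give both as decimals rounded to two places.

Mon: 9:26 AM–2:30 PM = 5 h 4 min; less 45 min break → 4 h 19 min
Tue: 11:03 AM–10:37 PM = 11 h 34 min; less 45 min break → 10 h 49 min
Wed: 5:14 AM–9:33 AM = 4 h 19 min; less 45 min break → 3 h 34 min
Thu: 6:57 AM–3:23 PM = 8 h 26 min; less 45 min break → 7 h 41 min
Fri: 8:57 AM–6:21 PM = 9 h 24 min; less 45 min break → 8 h 39 min
Mon reg 4 h 19 min / OT 0 h 0 min; Tue reg 10 h 0 min / OT 0 h 49 min; Wed reg 3 h 34 min / OT 0 h 0 min; Thu reg 7 h 41 min / OT 0 h 0 min; Fri reg 8 h 39 min / OT 0 h 0 min.
Totals: regular 34 h 13 min, overtime 0 h 49 min.

Regular 34.22 hours, overtime 0.82 hours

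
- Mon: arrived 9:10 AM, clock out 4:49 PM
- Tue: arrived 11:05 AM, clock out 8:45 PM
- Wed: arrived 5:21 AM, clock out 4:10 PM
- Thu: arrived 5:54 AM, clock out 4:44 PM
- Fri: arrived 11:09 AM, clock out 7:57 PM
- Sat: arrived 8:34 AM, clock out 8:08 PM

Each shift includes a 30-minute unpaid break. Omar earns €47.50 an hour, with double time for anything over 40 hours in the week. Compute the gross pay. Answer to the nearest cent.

Mon: 9:10 AM–4:49 PM = 7 h 39 min; less 30 min break → 7 h 9 min
Tue: 11:05 AM–8:45 PM = 9 h 40 min; less 30 min break → 9 h 10 min
Wed: 5:21 AM–4:10 PM = 10 h 49 min; less 30 min break → 10 h 19 min
Thu: 5:54 AM–4:44 PM = 10 h 50 min; less 30 min break → 10 h 20 min
Fri: 11:09 AM–7:57 PM = 8 h 48 min; less 30 min break → 8 h 18 min
Sat: 8:34 AM–8:08 PM = 11 h 34 min; less 30 min break → 11 h 4 min
Total worked: 56 h 20 min = 3380 min.
Regular 40 h 0 min = 2400 min at €47.50/h; overtime 16 h 20 min = 980 min at €95.00/h.
Pay = (2400 × €47.50 + 980 × €95.00) ÷ 60 = €3451.67.

€3451.67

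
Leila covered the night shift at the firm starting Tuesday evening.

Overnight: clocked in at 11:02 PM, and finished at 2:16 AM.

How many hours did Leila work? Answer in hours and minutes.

Overnight: 11:02 PM → midnight = 0 h 58 min; midnight → 2:16 AM = 2 h 16 min; span 3 h 14 min

3 h 14 min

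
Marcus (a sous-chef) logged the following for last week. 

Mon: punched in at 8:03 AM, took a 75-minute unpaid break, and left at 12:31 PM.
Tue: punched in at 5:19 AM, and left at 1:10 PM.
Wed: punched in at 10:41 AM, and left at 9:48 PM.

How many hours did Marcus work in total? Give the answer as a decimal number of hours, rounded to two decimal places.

22.18 hours

Mon: 8:03 AM–12:31 PM = 4 h 28 min; less 75 min break → 3 h 13 min
Tue: 5:19 AM–1:10 PM = 7 h 51 min
Wed: 10:41 AM–9:48 PM = 11 h 7 min
Total: 3 h 13 min + 7 h 51 min + 11 h 7 min = 22 h 11 min.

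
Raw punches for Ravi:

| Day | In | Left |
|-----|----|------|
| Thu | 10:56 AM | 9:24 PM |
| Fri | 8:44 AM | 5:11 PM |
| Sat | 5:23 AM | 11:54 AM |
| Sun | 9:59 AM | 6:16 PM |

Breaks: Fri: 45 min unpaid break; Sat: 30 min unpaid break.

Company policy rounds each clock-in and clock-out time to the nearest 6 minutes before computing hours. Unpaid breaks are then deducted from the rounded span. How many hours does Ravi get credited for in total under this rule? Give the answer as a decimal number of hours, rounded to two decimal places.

32.55 hours

Thu: in 10:56 AM→10:54 AM, out 9:24 PM→9:24 PM; 10 h 30 min
Fri: in 8:44 AM→8:42 AM, out 5:11 PM→5:12 PM; 8 h 30 min − 45 min = 7 h 45 min
Sat: in 5:23 AM→5:24 AM, out 11:54 AM→11:54 AM; 6 h 30 min − 30 min = 6 h 0 min
Sun: in 9:59 AM→10:00 AM, out 6:16 PM→6:18 PM; 8 h 18 min
Total credited: 32 h 33 min.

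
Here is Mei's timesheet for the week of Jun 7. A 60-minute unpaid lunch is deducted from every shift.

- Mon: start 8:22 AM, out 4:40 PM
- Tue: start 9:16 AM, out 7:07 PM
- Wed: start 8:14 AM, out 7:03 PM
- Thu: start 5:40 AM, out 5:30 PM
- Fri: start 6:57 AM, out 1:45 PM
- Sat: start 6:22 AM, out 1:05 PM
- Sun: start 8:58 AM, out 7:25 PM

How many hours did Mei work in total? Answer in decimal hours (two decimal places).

Mon: 8:22 AM–4:40 PM = 8 h 18 min; less 60 min break → 7 h 18 min
Tue: 9:16 AM–7:07 PM = 9 h 51 min; less 60 min break → 8 h 51 min
Wed: 8:14 AM–7:03 PM = 10 h 49 min; less 60 min break → 9 h 49 min
Thu: 5:40 AM–5:30 PM = 11 h 50 min; less 60 min break → 10 h 50 min
Fri: 6:57 AM–1:45 PM = 6 h 48 min; less 60 min break → 5 h 48 min
Sat: 6:22 AM–1:05 PM = 6 h 43 min; less 60 min break → 5 h 43 min
Sun: 8:58 AM–7:25 PM = 10 h 27 min; less 60 min break → 9 h 27 min
Total: 7 h 18 min + 8 h 51 min + 9 h 49 min + 10 h 50 min + 5 h 48 min + 5 h 43 min + 9 h 27 min = 57 h 46 min.

57.77 hours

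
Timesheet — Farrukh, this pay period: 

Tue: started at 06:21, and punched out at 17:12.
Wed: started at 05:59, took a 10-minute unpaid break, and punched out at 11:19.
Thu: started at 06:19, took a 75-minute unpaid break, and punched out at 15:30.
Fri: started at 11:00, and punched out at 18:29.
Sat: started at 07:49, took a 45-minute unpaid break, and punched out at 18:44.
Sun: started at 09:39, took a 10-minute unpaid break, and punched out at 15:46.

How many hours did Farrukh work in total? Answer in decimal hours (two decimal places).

47.55 hours

Tue: 06:21–17:12 = 10 h 51 min
Wed: 05:59–11:19 = 5 h 20 min; less 10 min break → 5 h 10 min
Thu: 06:19–15:30 = 9 h 11 min; less 75 min break → 7 h 56 min
Fri: 11:00–18:29 = 7 h 29 min
Sat: 07:49–18:44 = 10 h 55 min; less 45 min break → 10 h 10 min
Sun: 09:39–15:46 = 6 h 7 min; less 10 min break → 5 h 57 min
Total: 10 h 51 min + 5 h 10 min + 7 h 56 min + 7 h 29 min + 10 h 10 min + 5 h 57 min = 47 h 33 min.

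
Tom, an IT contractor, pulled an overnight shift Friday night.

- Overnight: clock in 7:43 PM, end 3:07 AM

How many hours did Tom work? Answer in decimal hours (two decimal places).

7.40 hours

Overnight: 7:43 PM → midnight = 4 h 17 min; midnight → 3:07 AM = 3 h 7 min; span 7 h 24 min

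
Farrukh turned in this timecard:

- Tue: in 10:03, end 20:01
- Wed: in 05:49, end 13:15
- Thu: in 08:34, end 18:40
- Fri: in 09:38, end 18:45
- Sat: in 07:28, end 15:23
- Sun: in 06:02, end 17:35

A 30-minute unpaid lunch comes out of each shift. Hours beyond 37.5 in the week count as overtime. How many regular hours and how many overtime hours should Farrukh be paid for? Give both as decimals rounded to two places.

Regular 37.50 hours, overtime 15.58 hours

Tue: 10:03–20:01 = 9 h 58 min; less 30 min break → 9 h 28 min
Wed: 05:49–13:15 = 7 h 26 min; less 30 min break → 6 h 56 min
Thu: 08:34–18:40 = 10 h 6 min; less 30 min break → 9 h 36 min
Fri: 09:38–18:45 = 9 h 7 min; less 30 min break → 8 h 37 min
Sat: 07:28–15:23 = 7 h 55 min; less 30 min break → 7 h 25 min
Sun: 06:02–17:35 = 11 h 33 min; less 30 min break → 11 h 3 min
Total worked: 53 h 5 min = 53.08 h.
Threshold 37.5 h → overtime 15 h 35 min, regular 37 h 30 min.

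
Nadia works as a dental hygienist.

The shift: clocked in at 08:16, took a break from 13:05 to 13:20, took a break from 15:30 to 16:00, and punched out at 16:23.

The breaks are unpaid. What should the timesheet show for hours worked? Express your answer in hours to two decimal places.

7.37 hours

The shift: 08:16–16:23 = 8 h 7 min; less 45 min break → 7 h 22 min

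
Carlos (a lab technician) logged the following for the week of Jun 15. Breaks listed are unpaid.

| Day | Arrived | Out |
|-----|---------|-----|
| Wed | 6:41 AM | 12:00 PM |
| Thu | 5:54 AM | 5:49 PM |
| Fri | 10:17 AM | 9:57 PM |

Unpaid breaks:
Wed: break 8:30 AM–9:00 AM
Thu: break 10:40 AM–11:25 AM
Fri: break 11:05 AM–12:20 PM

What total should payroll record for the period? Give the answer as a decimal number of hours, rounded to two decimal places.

Wed: 6:41 AM–12:00 PM = 5 h 19 min; less 30 min break → 4 h 49 min
Thu: 5:54 AM–5:49 PM = 11 h 55 min; less 45 min break → 11 h 10 min
Fri: 10:17 AM–9:57 PM = 11 h 40 min; less 75 min break → 10 h 25 min
Total: 4 h 49 min + 11 h 10 min + 10 h 25 min = 26 h 24 min.

26.40 hours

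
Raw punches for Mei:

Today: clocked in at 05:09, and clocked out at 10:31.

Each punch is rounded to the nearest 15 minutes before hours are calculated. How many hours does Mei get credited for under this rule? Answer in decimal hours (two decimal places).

Today: in 05:09→05:15, out 10:31→10:30; 5 h 15 min

5.25 hours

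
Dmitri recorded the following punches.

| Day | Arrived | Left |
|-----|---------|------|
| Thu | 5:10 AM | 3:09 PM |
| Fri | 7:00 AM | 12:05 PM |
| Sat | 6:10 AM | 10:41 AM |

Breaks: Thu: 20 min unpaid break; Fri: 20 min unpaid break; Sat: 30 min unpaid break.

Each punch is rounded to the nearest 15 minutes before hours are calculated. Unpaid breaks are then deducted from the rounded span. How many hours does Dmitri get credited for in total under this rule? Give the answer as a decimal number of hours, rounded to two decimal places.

18.33 hours

Thu: in 5:10 AM→5:15 AM, out 3:09 PM→3:15 PM; 10 h 0 min − 20 min = 9 h 40 min
Fri: in 7:00 AM→7:00 AM, out 12:05 PM→12:00 PM; 5 h 0 min − 20 min = 4 h 40 min
Sat: in 6:10 AM→6:15 AM, out 10:41 AM→10:45 AM; 4 h 30 min − 30 min = 4 h 0 min
Total credited: 18 h 20 min.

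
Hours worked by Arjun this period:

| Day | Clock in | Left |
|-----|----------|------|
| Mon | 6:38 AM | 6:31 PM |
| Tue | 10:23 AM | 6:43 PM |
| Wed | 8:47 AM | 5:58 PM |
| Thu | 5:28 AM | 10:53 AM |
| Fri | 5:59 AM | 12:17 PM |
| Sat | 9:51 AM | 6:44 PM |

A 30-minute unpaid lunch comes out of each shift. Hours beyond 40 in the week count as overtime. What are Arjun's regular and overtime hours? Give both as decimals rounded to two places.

Regular 40.00 hours, overtime 7.00 hours

Mon: 6:38 AM–6:31 PM = 11 h 53 min; less 30 min break → 11 h 23 min
Tue: 10:23 AM–6:43 PM = 8 h 20 min; less 30 min break → 7 h 50 min
Wed: 8:47 AM–5:58 PM = 9 h 11 min; less 30 min break → 8 h 41 min
Thu: 5:28 AM–10:53 AM = 5 h 25 min; less 30 min break → 4 h 55 min
Fri: 5:59 AM–12:17 PM = 6 h 18 min; less 30 min break → 5 h 48 min
Sat: 9:51 AM–6:44 PM = 8 h 53 min; less 30 min break → 8 h 23 min
Total worked: 47 h 0 min = 47.00 h.
Threshold 40 h → overtime 7 h 0 min, regular 40 h 0 min.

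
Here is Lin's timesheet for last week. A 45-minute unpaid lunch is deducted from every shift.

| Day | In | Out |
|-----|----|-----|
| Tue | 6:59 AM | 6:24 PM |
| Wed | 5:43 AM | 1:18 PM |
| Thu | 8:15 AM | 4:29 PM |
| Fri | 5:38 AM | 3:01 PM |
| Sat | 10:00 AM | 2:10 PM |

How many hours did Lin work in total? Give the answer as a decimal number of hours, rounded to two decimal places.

37.03 hours

Tue: 6:59 AM–6:24 PM = 11 h 25 min; less 45 min break → 10 h 40 min
Wed: 5:43 AM–1:18 PM = 7 h 35 min; less 45 min break → 6 h 50 min
Thu: 8:15 AM–4:29 PM = 8 h 14 min; less 45 min break → 7 h 29 min
Fri: 5:38 AM–3:01 PM = 9 h 23 min; less 45 min break → 8 h 38 min
Sat: 10:00 AM–2:10 PM = 4 h 10 min; less 45 min break → 3 h 25 min
Total: 10 h 40 min + 6 h 50 min + 7 h 29 min + 8 h 38 min + 3 h 25 min = 37 h 2 min.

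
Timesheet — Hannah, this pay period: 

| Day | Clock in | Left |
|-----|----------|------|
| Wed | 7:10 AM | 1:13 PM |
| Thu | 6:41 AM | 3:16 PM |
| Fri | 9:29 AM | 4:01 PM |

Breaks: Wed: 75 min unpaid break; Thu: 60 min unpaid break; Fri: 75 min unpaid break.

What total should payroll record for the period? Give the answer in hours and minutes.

Wed: 7:10 AM–1:13 PM = 6 h 3 min; less 75 min break → 4 h 48 min
Thu: 6:41 AM–3:16 PM = 8 h 35 min; less 60 min break → 7 h 35 min
Fri: 9:29 AM–4:01 PM = 6 h 32 min; less 75 min break → 5 h 17 min
Total: 4 h 48 min + 7 h 35 min + 5 h 17 min = 17 h 40 min.

17 h 40 min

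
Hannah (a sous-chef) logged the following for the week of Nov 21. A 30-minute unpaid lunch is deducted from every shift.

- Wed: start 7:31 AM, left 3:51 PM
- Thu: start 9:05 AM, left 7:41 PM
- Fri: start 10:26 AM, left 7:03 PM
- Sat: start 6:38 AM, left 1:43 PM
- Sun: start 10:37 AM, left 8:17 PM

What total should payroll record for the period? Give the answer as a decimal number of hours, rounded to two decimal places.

41.80 hours

Wed: 7:31 AM–3:51 PM = 8 h 20 min; less 30 min break → 7 h 50 min
Thu: 9:05 AM–7:41 PM = 10 h 36 min; less 30 min break → 10 h 6 min
Fri: 10:26 AM–7:03 PM = 8 h 37 min; less 30 min break → 8 h 7 min
Sat: 6:38 AM–1:43 PM = 7 h 5 min; less 30 min break → 6 h 35 min
Sun: 10:37 AM–8:17 PM = 9 h 40 min; less 30 min break → 9 h 10 min
Total: 7 h 50 min + 10 h 6 min + 8 h 7 min + 6 h 35 min + 9 h 10 min = 41 h 48 min.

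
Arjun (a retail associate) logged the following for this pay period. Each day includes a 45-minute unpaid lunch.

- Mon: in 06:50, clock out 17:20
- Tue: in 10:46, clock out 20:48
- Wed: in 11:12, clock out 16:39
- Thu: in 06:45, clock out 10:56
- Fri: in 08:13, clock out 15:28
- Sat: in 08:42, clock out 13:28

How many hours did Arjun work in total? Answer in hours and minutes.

Mon: 06:50–17:20 = 10 h 30 min; less 45 min break → 9 h 45 min
Tue: 10:46–20:48 = 10 h 2 min; less 45 min break → 9 h 17 min
Wed: 11:12–16:39 = 5 h 27 min; less 45 min break → 4 h 42 min
Thu: 06:45–10:56 = 4 h 11 min; less 45 min break → 3 h 26 min
Fri: 08:13–15:28 = 7 h 15 min; less 45 min break → 6 h 30 min
Sat: 08:42–13:28 = 4 h 46 min; less 45 min break → 4 h 1 min
Total: 9 h 45 min + 9 h 17 min + 4 h 42 min + 3 h 26 min + 6 h 30 min + 4 h 1 min = 37 h 41 min.

37 h 41 min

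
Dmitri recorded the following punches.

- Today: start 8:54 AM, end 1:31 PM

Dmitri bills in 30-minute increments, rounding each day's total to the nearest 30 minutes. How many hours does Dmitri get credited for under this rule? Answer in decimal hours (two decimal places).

Today: 8:54 AM–1:31 PM = 4 h 37 min → rounds to 4 h 30 min

4.50 hours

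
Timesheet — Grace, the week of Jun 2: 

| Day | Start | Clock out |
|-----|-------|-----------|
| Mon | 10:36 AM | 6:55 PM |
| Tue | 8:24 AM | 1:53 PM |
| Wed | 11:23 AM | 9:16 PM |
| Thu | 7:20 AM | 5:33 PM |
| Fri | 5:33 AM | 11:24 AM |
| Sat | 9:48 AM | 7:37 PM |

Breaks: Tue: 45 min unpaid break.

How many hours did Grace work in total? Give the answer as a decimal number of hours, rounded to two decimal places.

Mon: 10:36 AM–6:55 PM = 8 h 19 min
Tue: 8:24 AM–1:53 PM = 5 h 29 min; less 45 min break → 4 h 44 min
Wed: 11:23 AM–9:16 PM = 9 h 53 min
Thu: 7:20 AM–5:33 PM = 10 h 13 min
Fri: 5:33 AM–11:24 AM = 5 h 51 min
Sat: 9:48 AM–7:37 PM = 9 h 49 min
Total: 8 h 19 min + 4 h 44 min + 9 h 53 min + 10 h 13 min + 5 h 51 min + 9 h 49 min = 48 h 49 min.

48.82 hours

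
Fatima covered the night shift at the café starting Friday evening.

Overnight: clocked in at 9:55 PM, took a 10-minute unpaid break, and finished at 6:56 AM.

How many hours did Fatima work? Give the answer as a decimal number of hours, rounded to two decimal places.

Overnight: 9:55 PM → midnight = 2 h 5 min; midnight → 6:56 AM = 6 h 56 min; span 9 h 1 min; less 10 min break → 8 h 51 min

8.85 hours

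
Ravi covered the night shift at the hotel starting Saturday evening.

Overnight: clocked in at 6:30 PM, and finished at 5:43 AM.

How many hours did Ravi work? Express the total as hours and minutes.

11 h 13 min

Overnight: 6:30 PM → midnight = 5 h 30 min; midnight → 5:43 AM = 5 h 43 min; span 11 h 13 min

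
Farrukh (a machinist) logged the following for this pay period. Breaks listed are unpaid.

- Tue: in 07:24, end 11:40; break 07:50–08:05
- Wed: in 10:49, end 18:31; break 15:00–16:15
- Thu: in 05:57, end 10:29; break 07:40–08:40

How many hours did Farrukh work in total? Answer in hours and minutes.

Tue: 07:24–11:40 = 4 h 16 min; less 15 min break → 4 h 1 min
Wed: 10:49–18:31 = 7 h 42 min; less 75 min break → 6 h 27 min
Thu: 05:57–10:29 = 4 h 32 min; less 60 min break → 3 h 32 min
Total: 4 h 1 min + 6 h 27 min + 3 h 32 min = 14 h 0 min.

14 h 0 min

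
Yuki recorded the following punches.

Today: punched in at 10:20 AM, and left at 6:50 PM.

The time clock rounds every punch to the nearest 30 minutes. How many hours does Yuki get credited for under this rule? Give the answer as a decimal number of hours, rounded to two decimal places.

Today: in 10:20 AM→10:30 AM, out 6:50 PM→7:00 PM; 8 h 30 min

8.50 hours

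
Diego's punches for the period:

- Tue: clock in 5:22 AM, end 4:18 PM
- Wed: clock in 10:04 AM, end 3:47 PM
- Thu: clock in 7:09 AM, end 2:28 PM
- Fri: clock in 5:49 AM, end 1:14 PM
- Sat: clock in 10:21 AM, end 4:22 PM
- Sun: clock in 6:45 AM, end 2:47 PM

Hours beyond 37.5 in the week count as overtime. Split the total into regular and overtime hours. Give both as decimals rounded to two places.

Regular 37.50 hours, overtime 7.93 hours

Tue: 5:22 AM–4:18 PM = 10 h 56 min
Wed: 10:04 AM–3:47 PM = 5 h 43 min
Thu: 7:09 AM–2:28 PM = 7 h 19 min
Fri: 5:49 AM–1:14 PM = 7 h 25 min
Sat: 10:21 AM–4:22 PM = 6 h 1 min
Sun: 6:45 AM–2:47 PM = 8 h 2 min
Total worked: 45 h 26 min = 45.43 h.
Threshold 37.5 h → overtime 7 h 56 min, regular 37 h 30 min.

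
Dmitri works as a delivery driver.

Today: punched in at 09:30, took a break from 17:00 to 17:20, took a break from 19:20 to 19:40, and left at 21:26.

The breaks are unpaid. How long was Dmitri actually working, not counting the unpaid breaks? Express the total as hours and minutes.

Today: 09:30–21:26 = 11 h 56 min; less 40 min break → 11 h 16 min

11 h 16 min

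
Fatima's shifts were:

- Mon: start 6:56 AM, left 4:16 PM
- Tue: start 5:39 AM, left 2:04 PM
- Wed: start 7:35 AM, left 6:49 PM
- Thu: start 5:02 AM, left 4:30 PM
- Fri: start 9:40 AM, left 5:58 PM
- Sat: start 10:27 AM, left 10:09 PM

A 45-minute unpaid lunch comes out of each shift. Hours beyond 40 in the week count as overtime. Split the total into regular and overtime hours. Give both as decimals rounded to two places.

Regular 40.00 hours, overtime 15.95 hours

Mon: 6:56 AM–4:16 PM = 9 h 20 min; less 45 min break → 8 h 35 min
Tue: 5:39 AM–2:04 PM = 8 h 25 min; less 45 min break → 7 h 40 min
Wed: 7:35 AM–6:49 PM = 11 h 14 min; less 45 min break → 10 h 29 min
Thu: 5:02 AM–4:30 PM = 11 h 28 min; less 45 min break → 10 h 43 min
Fri: 9:40 AM–5:58 PM = 8 h 18 min; less 45 min break → 7 h 33 min
Sat: 10:27 AM–10:09 PM = 11 h 42 min; less 45 min break → 10 h 57 min
Total worked: 55 h 57 min = 55.95 h.
Threshold 40 h → overtime 15 h 57 min, regular 40 h 0 min.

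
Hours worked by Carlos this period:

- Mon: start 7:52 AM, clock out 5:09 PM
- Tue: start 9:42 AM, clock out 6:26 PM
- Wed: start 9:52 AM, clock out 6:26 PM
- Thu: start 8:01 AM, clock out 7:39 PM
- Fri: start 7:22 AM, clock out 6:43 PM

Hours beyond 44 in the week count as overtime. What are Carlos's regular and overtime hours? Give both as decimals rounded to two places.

Regular 44.00 hours, overtime 5.57 hours

Mon: 7:52 AM–5:09 PM = 9 h 17 min
Tue: 9:42 AM–6:26 PM = 8 h 44 min
Wed: 9:52 AM–6:26 PM = 8 h 34 min
Thu: 8:01 AM–7:39 PM = 11 h 38 min
Fri: 7:22 AM–6:43 PM = 11 h 21 min
Total worked: 49 h 34 min = 49.57 h.
Threshold 44 h → overtime 5 h 34 min, regular 44 h 0 min.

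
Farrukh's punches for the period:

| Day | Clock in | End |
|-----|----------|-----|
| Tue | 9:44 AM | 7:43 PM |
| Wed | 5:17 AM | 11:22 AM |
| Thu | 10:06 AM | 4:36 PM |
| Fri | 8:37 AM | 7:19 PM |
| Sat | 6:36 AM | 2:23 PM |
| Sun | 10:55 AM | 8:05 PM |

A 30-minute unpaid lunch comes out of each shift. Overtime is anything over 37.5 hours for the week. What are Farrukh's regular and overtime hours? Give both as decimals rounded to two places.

Tue: 9:44 AM–7:43 PM = 9 h 59 min; less 30 min break → 9 h 29 min
Wed: 5:17 AM–11:22 AM = 6 h 5 min; less 30 min break → 5 h 35 min
Thu: 10:06 AM–4:36 PM = 6 h 30 min; less 30 min break → 6 h 0 min
Fri: 8:37 AM–7:19 PM = 10 h 42 min; less 30 min break → 10 h 12 min
Sat: 6:36 AM–2:23 PM = 7 h 47 min; less 30 min break → 7 h 17 min
Sun: 10:55 AM–8:05 PM = 9 h 10 min; less 30 min break → 8 h 40 min
Total worked: 47 h 13 min = 47.22 h.
Threshold 37.5 h → overtime 9 h 43 min, regular 37 h 30 min.

Regular 37.50 hours, overtime 9.72 hours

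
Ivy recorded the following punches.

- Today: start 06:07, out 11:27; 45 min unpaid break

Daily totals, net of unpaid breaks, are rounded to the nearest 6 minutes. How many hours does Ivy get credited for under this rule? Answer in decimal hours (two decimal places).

4.60 hours

Today: 06:07–11:27 = 5 h 20 min − 45 min = 4 h 35 min → rounds to 4 h 36 min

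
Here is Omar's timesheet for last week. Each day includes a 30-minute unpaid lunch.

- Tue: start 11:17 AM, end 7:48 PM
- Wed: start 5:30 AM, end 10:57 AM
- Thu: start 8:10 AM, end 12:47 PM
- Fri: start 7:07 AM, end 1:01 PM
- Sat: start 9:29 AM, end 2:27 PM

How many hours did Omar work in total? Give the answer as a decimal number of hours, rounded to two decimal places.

Tue: 11:17 AM–7:48 PM = 8 h 31 min; less 30 min break → 8 h 1 min
Wed: 5:30 AM–10:57 AM = 5 h 27 min; less 30 min break → 4 h 57 min
Thu: 8:10 AM–12:47 PM = 4 h 37 min; less 30 min break → 4 h 7 min
Fri: 7:07 AM–1:01 PM = 5 h 54 min; less 30 min break → 5 h 24 min
Sat: 9:29 AM–2:27 PM = 4 h 58 min; less 30 min break → 4 h 28 min
Total: 8 h 1 min + 4 h 57 min + 4 h 7 min + 5 h 24 min + 4 h 28 min = 26 h 57 min.

26.95 hours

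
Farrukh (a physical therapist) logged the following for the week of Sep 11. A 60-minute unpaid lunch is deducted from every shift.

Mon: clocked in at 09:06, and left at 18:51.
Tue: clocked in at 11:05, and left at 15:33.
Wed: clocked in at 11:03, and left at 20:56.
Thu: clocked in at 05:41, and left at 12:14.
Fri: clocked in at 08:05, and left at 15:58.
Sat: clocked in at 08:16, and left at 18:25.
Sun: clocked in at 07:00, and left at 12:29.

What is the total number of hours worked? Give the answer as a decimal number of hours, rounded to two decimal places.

Mon: 09:06–18:51 = 9 h 45 min; less 60 min break → 8 h 45 min
Tue: 11:05–15:33 = 4 h 28 min; less 60 min break → 3 h 28 min
Wed: 11:03–20:56 = 9 h 53 min; less 60 min break → 8 h 53 min
Thu: 05:41–12:14 = 6 h 33 min; less 60 min break → 5 h 33 min
Fri: 08:05–15:58 = 7 h 53 min; less 60 min break → 6 h 53 min
Sat: 08:16–18:25 = 10 h 9 min; less 60 min break → 9 h 9 min
Sun: 07:00–12:29 = 5 h 29 min; less 60 min break → 4 h 29 min
Total: 8 h 45 min + 3 h 28 min + 8 h 53 min + 5 h 33 min + 6 h 53 min + 9 h 9 min + 4 h 29 min = 47 h 10 min.

47.17 hours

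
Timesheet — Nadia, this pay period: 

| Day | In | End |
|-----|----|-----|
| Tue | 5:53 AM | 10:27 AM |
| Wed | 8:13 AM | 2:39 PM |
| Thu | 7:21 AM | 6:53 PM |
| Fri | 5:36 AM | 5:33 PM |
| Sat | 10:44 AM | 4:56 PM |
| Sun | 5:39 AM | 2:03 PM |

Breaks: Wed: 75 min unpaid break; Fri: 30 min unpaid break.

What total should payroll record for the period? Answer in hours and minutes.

47 h 20 min

Tue: 5:53 AM–10:27 AM = 4 h 34 min
Wed: 8:13 AM–2:39 PM = 6 h 26 min; less 75 min break → 5 h 11 min
Thu: 7:21 AM–6:53 PM = 11 h 32 min
Fri: 5:36 AM–5:33 PM = 11 h 57 min; less 30 min break → 11 h 27 min
Sat: 10:44 AM–4:56 PM = 6 h 12 min
Sun: 5:39 AM–2:03 PM = 8 h 24 min
Total: 4 h 34 min + 5 h 11 min + 11 h 32 min + 11 h 27 min + 6 h 12 min + 8 h 24 min = 47 h 20 min.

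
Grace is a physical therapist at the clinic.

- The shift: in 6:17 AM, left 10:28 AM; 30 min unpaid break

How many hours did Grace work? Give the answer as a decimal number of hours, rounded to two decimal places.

3.68 hours

The shift: 6:17 AM–10:28 AM = 4 h 11 min; less 30 min break → 3 h 41 min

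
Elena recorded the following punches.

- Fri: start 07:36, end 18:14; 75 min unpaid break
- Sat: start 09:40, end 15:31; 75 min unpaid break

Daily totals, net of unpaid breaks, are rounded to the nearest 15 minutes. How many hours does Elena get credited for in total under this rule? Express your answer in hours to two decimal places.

Fri: 07:36–18:14 = 10 h 38 min − 75 min = 9 h 23 min → rounds to 9 h 30 min
Sat: 09:40–15:31 = 5 h 51 min − 75 min = 4 h 36 min → rounds to 4 h 30 min
Total credited: 14 h 0 min.

14.00 hours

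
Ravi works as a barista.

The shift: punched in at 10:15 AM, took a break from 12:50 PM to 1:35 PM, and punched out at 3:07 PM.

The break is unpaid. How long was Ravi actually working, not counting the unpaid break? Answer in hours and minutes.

4 h 7 min

The shift: 10:15 AM–3:07 PM = 4 h 52 min; less 45 min break → 4 h 7 min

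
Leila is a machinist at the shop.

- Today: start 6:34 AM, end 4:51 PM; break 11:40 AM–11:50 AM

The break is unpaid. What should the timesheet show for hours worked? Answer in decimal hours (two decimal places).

10.12 hours

Today: 6:34 AM–4:51 PM = 10 h 17 min; less 10 min break → 10 h 7 min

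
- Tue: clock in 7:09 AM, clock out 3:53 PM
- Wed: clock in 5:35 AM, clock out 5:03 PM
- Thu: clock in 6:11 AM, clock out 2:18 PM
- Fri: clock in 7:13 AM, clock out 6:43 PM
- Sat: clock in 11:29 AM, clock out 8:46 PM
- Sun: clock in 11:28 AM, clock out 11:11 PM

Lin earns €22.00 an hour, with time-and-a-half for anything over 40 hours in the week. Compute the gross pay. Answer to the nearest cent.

€1566.95

Tue: 7:09 AM–3:53 PM = 8 h 44 min
Wed: 5:35 AM–5:03 PM = 11 h 28 min
Thu: 6:11 AM–2:18 PM = 8 h 7 min
Fri: 7:13 AM–6:43 PM = 11 h 30 min
Sat: 11:29 AM–8:46 PM = 9 h 17 min
Sun: 11:28 AM–11:11 PM = 11 h 43 min
Total worked: 60 h 49 min = 3649 min.
Regular 40 h 0 min = 2400 min at €22.00/h; overtime 20 h 49 min = 1249 min at €33.00/h.
Pay = (2400 × €22.00 + 1249 × €33.00) ÷ 60 = €1566.95.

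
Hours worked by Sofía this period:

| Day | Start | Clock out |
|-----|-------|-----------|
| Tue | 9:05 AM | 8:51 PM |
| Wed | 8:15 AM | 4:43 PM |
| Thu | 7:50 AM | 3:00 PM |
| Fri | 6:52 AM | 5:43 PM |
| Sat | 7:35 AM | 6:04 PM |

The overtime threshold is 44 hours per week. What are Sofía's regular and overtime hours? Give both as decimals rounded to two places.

Regular 44.00 hours, overtime 4.73 hours

Tue: 9:05 AM–8:51 PM = 11 h 46 min
Wed: 8:15 AM–4:43 PM = 8 h 28 min
Thu: 7:50 AM–3:00 PM = 7 h 10 min
Fri: 6:52 AM–5:43 PM = 10 h 51 min
Sat: 7:35 AM–6:04 PM = 10 h 29 min
Total worked: 48 h 44 min = 48.73 h.
Threshold 44 h → overtime 4 h 44 min, regular 44 h 0 min.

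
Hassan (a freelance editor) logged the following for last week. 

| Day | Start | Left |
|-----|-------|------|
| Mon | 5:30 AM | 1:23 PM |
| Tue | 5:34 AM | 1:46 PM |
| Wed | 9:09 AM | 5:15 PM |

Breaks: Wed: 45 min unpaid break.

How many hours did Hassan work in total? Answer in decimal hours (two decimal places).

23.43 hours

Mon: 5:30 AM–1:23 PM = 7 h 53 min
Tue: 5:34 AM–1:46 PM = 8 h 12 min
Wed: 9:09 AM–5:15 PM = 8 h 6 min; less 45 min break → 7 h 21 min
Total: 7 h 53 min + 8 h 12 min + 7 h 21 min = 23 h 26 min.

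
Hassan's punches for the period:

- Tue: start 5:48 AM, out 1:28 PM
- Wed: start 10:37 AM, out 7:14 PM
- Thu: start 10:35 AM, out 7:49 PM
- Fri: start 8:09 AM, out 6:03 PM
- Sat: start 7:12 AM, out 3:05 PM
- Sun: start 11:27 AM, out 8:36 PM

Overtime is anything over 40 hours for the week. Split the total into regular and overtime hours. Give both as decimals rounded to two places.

Regular 40.00 hours, overtime 12.45 hours

Tue: 5:48 AM–1:28 PM = 7 h 40 min
Wed: 10:37 AM–7:14 PM = 8 h 37 min
Thu: 10:35 AM–7:49 PM = 9 h 14 min
Fri: 8:09 AM–6:03 PM = 9 h 54 min
Sat: 7:12 AM–3:05 PM = 7 h 53 min
Sun: 11:27 AM–8:36 PM = 9 h 9 min
Total worked: 52 h 27 min = 52.45 h.
Threshold 40 h → overtime 12 h 27 min, regular 40 h 0 min.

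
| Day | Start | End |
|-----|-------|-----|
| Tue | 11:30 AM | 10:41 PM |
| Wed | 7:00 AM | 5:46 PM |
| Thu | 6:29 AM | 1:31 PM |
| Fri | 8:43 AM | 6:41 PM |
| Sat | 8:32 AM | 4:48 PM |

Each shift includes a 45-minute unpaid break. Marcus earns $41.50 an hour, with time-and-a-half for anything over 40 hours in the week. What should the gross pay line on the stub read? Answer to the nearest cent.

Tue: 11:30 AM–10:41 PM = 11 h 11 min; less 45 min break → 10 h 26 min
Wed: 7:00 AM–5:46 PM = 10 h 46 min; less 45 min break → 10 h 1 min
Thu: 6:29 AM–1:31 PM = 7 h 2 min; less 45 min break → 6 h 17 min
Fri: 8:43 AM–6:41 PM = 9 h 58 min; less 45 min break → 9 h 13 min
Sat: 8:32 AM–4:48 PM = 8 h 16 min; less 45 min break → 7 h 31 min
Total worked: 43 h 28 min = 2608 min.
Regular 40 h 0 min = 2400 min at $41.50/h; overtime 3 h 28 min = 208 min at $62.25/h.
Pay = (2400 × $41.50 + 208 × $62.25) ÷ 60 = $1875.80.

$1875.80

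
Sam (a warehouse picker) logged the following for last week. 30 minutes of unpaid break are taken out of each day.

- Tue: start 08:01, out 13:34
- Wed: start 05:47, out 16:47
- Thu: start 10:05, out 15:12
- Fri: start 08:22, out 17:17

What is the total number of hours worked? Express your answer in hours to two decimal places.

28.58 hours

Tue: 08:01–13:34 = 5 h 33 min; less 30 min break → 5 h 3 min
Wed: 05:47–16:47 = 11 h 0 min; less 30 min break → 10 h 30 min
Thu: 10:05–15:12 = 5 h 7 min; less 30 min break → 4 h 37 min
Fri: 08:22–17:17 = 8 h 55 min; less 30 min break → 8 h 25 min
Total: 5 h 3 min + 10 h 30 min + 4 h 37 min + 8 h 25 min = 28 h 35 min.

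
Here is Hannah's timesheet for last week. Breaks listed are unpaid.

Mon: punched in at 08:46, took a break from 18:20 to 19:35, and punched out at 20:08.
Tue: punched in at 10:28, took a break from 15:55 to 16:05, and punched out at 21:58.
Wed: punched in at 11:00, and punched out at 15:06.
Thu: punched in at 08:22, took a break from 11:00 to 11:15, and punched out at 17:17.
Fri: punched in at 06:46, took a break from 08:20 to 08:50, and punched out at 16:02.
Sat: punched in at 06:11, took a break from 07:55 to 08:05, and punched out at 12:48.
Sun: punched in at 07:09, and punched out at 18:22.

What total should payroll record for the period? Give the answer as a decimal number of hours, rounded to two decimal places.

Mon: 08:46–20:08 = 11 h 22 min; less 75 min break → 10 h 7 min
Tue: 10:28–21:58 = 11 h 30 min; less 10 min break → 11 h 20 min
Wed: 11:00–15:06 = 4 h 6 min
Thu: 08:22–17:17 = 8 h 55 min; less 15 min break → 8 h 40 min
Fri: 06:46–16:02 = 9 h 16 min; less 30 min break → 8 h 46 min
Sat: 06:11–12:48 = 6 h 37 min; less 10 min break → 6 h 27 min
Sun: 07:09–18:22 = 11 h 13 min
Total: 10 h 7 min + 11 h 20 min + 4 h 6 min + 8 h 40 min + 8 h 46 min + 6 h 27 min + 11 h 13 min = 60 h 39 min.

60.65 hours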